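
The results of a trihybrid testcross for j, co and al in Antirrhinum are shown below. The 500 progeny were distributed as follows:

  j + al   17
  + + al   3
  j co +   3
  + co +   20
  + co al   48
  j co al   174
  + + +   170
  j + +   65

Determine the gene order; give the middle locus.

al

The two most frequent reciprocal classes, + + + and j co al, are the parental types, so the F1 was + + + / j co al.
The two rarest classes, + + al and j co +, are the double crossovers. Comparing them with the parentals, only the al allele has switched, so al is the middle locus and the order is co – al – j.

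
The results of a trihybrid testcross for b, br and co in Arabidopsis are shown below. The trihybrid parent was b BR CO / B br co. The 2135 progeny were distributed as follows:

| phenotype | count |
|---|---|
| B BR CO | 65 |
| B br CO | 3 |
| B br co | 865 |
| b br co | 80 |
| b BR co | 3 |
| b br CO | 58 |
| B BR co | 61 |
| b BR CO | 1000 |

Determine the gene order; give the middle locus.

co

The two rarest classes, b BR co and B br CO, are the double crossovers. Comparing them with the parentals, only the co allele has switched, so co is the middle locus and the order is b – co – br.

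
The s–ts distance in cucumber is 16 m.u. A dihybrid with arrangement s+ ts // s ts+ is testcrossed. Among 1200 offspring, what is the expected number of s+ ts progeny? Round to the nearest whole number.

A map distance of 16 m.u. corresponds to a recombination frequency of 0.160.
The F1 is s+ ts / s ts+, so s+ ts is a parental gamete class with expected frequency (1 − r)/2 = 0.840/2 = 0.4200.
Expected number = 0.4200 × 1200 = 504.00 ≈ 504.

504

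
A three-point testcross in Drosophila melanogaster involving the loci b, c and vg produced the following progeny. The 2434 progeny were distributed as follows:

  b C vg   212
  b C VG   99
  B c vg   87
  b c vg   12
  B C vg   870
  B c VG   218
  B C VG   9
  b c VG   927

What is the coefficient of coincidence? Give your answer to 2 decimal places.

The two most frequent reciprocal classes, B C vg and b c VG, are the parental types, so the F1 was B C vg / b c VG.
The two rarest classes, B C VG and b c vg, are the double crossovers. Comparing them with the parentals, only the vg allele has switched, so vg is the middle locus and the order is c – vg – b.
c–vg: (186 + 21)/2434 = 0.0850; vg–b: (430 + 21)/2434 = 0.1853.
Expected DCO frequency = 0.0850 × 0.1853 ≈ 0.01575; observed = 21/2434 ≈ 0.00863.
Coefficient of coincidence = 0.00863/0.01575 ≈ 0.55.

0.55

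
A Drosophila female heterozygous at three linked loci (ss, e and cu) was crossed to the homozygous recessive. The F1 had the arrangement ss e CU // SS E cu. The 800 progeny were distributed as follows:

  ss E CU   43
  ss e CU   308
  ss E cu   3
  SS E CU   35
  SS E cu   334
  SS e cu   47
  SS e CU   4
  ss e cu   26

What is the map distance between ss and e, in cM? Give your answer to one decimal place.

12.1 cM

The two rarest classes, SS e CU and ss E cu, are the double crossovers. Comparing them with the parentals, only the ss allele has switched, so ss is the middle locus and the order is cu – ss – e.
Crossovers in the ss–e interval produce the single-crossover classes ss E CU and SS e cu (43 + 47 = 90) plus the double crossovers (7).
RF(ss–e) = (90 + 7) / 800 = 97/800 = 0.1212 → 12.1 cM.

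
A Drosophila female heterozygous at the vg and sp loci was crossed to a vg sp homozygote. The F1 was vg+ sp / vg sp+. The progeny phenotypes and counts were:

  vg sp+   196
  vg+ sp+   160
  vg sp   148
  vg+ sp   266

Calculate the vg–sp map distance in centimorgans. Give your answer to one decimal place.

40.0 centimorgans

The recombinant classes are vg+ sp+ and vg sp: 160 + 148 = 308.
Recombination frequency = 308/770 = 0.4000 ≈ 40.0%, i.e. 40.0 centimorgans.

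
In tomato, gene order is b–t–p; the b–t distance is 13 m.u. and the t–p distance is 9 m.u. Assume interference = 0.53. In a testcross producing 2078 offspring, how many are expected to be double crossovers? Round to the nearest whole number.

11

Map distances give recombination frequencies of 0.130 and 0.090 for the two intervals.
With interference 0.53 (so coincidence = 0.47), expected double-crossover frequency = 0.130 × 0.090 × 0.47 = 0.00550.
Expected number = 0.00550 × 2078 = 11.43 ≈ 11.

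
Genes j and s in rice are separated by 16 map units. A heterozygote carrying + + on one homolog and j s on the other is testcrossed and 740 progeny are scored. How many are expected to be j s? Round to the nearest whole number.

311

A map distance of 16 map units corresponds to a recombination frequency of 0.160.
The F1 is + + / j s, so j s is a parental gamete class with expected frequency (1 − r)/2 = 0.840/2 = 0.4200.
Expected number = 0.4200 × 740 = 310.80 ≈ 311.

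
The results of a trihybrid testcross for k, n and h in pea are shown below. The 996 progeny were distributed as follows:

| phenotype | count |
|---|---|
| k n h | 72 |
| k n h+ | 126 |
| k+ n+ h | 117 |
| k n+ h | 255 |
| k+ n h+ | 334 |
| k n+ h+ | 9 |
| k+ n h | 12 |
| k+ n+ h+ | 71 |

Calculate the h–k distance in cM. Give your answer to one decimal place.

The two most frequent reciprocal classes, k+ n h+ and k n+ h, are the parental types, so the F1 was k+ n h+ / k n+ h.
The two rarest classes, k+ n h and k n+ h+, are the double crossovers. Comparing them with the parentals, only the h allele has switched, so h is the middle locus and the order is k – h – n.
Crossovers in the k–h interval produce the single-crossover classes k n h+ and k+ n+ h (126 + 117 = 243) plus the double crossovers (21).
RF(k–h) = (243 + 21) / 996 = 264/996 = 0.2651 → 26.5 cM.

26.5 cM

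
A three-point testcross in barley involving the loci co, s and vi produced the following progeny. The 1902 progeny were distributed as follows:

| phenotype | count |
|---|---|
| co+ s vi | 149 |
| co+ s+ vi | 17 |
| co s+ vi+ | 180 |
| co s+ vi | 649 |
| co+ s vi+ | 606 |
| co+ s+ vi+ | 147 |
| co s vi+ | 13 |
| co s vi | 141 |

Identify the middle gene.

The two most frequent reciprocal classes, co+ s vi+ and co s+ vi, are the parental types, so the F1 was co+ s vi+ / co s+ vi.
The two rarest classes, co s vi+ and co+ s+ vi, are the double crossovers. Comparing them with the parentals, only the co allele has switched, so co is the middle locus and the order is vi – co – s.

co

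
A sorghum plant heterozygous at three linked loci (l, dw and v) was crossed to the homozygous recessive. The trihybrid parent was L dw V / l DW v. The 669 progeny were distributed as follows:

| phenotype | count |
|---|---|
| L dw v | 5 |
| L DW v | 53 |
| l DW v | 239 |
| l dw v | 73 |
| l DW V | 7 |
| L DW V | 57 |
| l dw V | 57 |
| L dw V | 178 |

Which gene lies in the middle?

The two rarest classes, L dw v and l DW V, are the double crossovers. Comparing them with the parentals, only the v allele has switched, so v is the middle locus and the order is dw – v – l.

v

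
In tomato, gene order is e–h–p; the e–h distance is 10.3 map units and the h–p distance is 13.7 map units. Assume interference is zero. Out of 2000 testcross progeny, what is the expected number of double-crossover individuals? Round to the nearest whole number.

Map distances give recombination frequencies of 0.103 and 0.137 for the two intervals.
With no interference, expected double-crossover frequency = 0.103 × 0.137 = 0.01411.
Expected number = 0.01411 × 2000 = 28.22 ≈ 28.

28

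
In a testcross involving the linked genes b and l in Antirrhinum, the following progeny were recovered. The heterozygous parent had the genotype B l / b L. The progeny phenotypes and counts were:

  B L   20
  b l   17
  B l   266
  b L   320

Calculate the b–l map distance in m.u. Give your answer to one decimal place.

The recombinant classes are B L and b l: 20 + 17 = 37.
Recombination frequency = 37/623 = 0.0594 ≈ 5.9%, i.e. 5.9 m.u.

5.9 m.u.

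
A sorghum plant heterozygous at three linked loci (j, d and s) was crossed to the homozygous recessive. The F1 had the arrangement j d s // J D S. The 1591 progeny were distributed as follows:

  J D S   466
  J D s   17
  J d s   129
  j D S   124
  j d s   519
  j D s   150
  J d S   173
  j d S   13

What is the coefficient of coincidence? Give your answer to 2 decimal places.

0.48

The two rarest classes, j d S and J D s, are the double crossovers. Comparing them with the parentals, only the s allele has switched, so s is the middle locus and the order is j – s – d.
j–s: (253 + 30)/1591 = 0.1779; s–d: (323 + 30)/1591 = 0.2219.
Expected DCO frequency = 0.1779 × 0.2219 ≈ 0.03948; observed = 30/1591 ≈ 0.01886.
Coefficient of coincidence = 0.01886/0.03948 ≈ 0.48.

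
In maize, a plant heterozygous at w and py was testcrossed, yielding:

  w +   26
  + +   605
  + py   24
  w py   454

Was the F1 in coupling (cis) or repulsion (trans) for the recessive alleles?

The two most frequent classes are + + (605) and w py (454); these are the parental (non-recombinant) types.
So the F1 carried + + on one chromosome and w py on the other — the recessive alleles are on the same chromosome (cis / coupling).

cis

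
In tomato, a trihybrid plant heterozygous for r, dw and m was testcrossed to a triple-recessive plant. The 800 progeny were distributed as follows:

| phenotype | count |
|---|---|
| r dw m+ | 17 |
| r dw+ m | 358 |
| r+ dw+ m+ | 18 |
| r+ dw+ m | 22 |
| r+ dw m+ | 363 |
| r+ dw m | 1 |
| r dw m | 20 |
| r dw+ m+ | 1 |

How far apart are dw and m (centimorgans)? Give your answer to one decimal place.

The two most frequent reciprocal classes, r+ dw m+ and r dw+ m, are the parental types, so the F1 was r+ dw m+ / r dw+ m.
The two rarest classes, r+ dw m and r dw+ m+, are the double crossovers. Comparing them with the parentals, only the m allele has switched, so m is the middle locus and the order is r – m – dw.
Crossovers in the m–dw interval produce the single-crossover classes r+ dw+ m+ and r dw m (18 + 20 = 38) plus the double crossovers (2).
RF(m–dw) = (38 + 2) / 800 = 40/800 = 0.0500 → 5.0 centimorgans.

5.0 centimorgans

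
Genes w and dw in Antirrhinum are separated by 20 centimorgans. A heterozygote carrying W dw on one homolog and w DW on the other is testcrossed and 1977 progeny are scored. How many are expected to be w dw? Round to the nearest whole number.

198

A map distance of 20 centimorgans corresponds to a recombination frequency of 0.200.
The F1 is W dw / w DW, so w dw is a recombinant gamete class with expected frequency r/2 = 0.200/2 = 0.1000.
Expected number = 0.1000 × 1977 = 197.70 ≈ 198.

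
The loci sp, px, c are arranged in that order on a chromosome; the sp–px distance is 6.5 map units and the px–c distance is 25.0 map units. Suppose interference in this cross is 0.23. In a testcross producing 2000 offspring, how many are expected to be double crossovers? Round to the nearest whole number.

25

Map distances give recombination frequencies of 0.065 and 0.250 for the two intervals.
With interference 0.23 (so coincidence = 0.77), expected double-crossover frequency = 0.065 × 0.250 × 0.77 = 0.01251.
Expected number = 0.01251 × 2000 = 25.03 ≈ 25.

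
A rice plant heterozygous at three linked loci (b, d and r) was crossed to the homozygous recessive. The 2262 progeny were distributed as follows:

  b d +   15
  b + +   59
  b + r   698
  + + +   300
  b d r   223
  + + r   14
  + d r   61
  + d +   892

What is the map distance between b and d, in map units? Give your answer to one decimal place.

24.4 map units

The two most frequent reciprocal classes, b + r and + d +, are the parental types, so the F1 was b + r / + d +.
The two rarest classes, + + r and b d +, are the double crossovers. Comparing them with the parentals, only the b allele has switched, so b is the middle locus and the order is r – b – d.
Crossovers in the b–d interval produce the single-crossover classes b d r and + + + (223 + 300 = 523) plus the double crossovers (29).
RF(b–d) = (523 + 29) / 2262 = 552/2262 = 0.2440 → 24.4 map units.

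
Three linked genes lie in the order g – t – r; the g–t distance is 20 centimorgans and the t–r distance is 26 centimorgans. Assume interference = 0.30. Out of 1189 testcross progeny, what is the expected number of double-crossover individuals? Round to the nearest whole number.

43

Map distances give recombination frequencies of 0.200 and 0.260 for the two intervals.
With interference 0.30 (so coincidence = 0.70), expected double-crossover frequency = 0.200 × 0.260 × 0.70 = 0.03640.
Expected number = 0.03640 × 1189 = 43.28 ≈ 43.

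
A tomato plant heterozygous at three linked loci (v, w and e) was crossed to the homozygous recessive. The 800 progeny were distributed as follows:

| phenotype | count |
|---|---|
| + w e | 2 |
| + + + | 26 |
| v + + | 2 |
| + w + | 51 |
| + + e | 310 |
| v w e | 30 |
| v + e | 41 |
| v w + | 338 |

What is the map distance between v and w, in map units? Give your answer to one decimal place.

12.0 map units

The two most frequent reciprocal classes, + + e and v w +, are the parental types, so the F1 was + + e / v w +.
The two rarest classes, + w e and v + +, are the double crossovers. Comparing them with the parentals, only the w allele has switched, so w is the middle locus and the order is v – w – e.
Crossovers in the v–w interval produce the single-crossover classes v + e and + w + (41 + 51 = 92) plus the double crossovers (4).
RF(v–w) = (92 + 4) / 800 = 96/800 = 0.1200 → 12.0 map units.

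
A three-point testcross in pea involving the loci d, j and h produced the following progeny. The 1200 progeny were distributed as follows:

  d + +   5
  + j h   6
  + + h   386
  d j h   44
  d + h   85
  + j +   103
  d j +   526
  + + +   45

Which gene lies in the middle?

The two most frequent reciprocal classes, + + h and d j +, are the parental types, so the F1 was + + h / d j +.
The two rarest classes, + j h and d + +, are the double crossovers. Comparing them with the parentals, only the j allele has switched, so j is the middle locus and the order is h – j – d.

j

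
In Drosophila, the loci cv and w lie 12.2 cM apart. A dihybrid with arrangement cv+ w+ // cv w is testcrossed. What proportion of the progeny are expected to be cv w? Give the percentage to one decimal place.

43.9%

A map distance of 12.2 cM corresponds to a recombination frequency of 0.122.
The F1 is cv+ w+ / cv w, so cv w is a parental gamete class with expected frequency (1 − r)/2 = 0.878/2 = 0.4390.
That is 0.4390 = 43.9% of the progeny.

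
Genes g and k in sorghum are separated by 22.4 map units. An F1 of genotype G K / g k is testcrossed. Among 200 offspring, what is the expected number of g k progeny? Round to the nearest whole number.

A map distance of 22.4 map units corresponds to a recombination frequency of 0.224.
The F1 is G K / g k, so g k is a parental gamete class with expected frequency (1 − r)/2 = 0.776/2 = 0.3880.
Expected number = 0.3880 × 200 = 77.60 ≈ 78.

78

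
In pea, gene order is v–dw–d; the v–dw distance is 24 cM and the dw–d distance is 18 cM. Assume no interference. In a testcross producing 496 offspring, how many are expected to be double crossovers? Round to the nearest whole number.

Map distances give recombination frequencies of 0.240 and 0.180 for the two intervals.
With no interference, expected double-crossover frequency = 0.240 × 0.180 = 0.04320.
Expected number = 0.04320 × 496 = 21.43 ≈ 21.

21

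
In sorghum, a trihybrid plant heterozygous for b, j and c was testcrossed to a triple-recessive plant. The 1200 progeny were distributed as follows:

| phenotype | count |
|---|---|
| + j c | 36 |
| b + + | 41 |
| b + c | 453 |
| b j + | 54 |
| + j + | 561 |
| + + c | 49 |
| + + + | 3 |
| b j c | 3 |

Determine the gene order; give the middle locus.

j

The two most frequent reciprocal classes, b + c and + j +, are the parental types, so the F1 was b + c / + j +.
The two rarest classes, b j c and + + +, are the double crossovers. Comparing them with the parentals, only the j allele has switched, so j is the middle locus and the order is b – j – c.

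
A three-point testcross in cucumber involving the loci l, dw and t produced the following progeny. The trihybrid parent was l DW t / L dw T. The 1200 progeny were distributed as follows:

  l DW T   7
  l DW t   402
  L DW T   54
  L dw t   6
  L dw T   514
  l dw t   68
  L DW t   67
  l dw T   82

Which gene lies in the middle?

t

The two rarest classes, l DW T and L dw t, are the double crossovers. Comparing them with the parentals, only the t allele has switched, so t is the middle locus and the order is l – t – dw.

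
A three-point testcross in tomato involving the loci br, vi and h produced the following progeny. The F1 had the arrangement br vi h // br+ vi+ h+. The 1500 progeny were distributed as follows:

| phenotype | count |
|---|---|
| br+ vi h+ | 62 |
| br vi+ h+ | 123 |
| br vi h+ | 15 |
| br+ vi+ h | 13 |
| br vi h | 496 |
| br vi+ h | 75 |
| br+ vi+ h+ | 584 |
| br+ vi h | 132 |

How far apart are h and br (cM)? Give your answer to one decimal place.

The two rarest classes, br vi h+ and br+ vi+ h, are the double crossovers. Comparing them with the parentals, only the h allele has switched, so h is the middle locus and the order is br – h – vi.
Crossovers in the br–h interval produce the single-crossover classes br+ vi h and br vi+ h+ (132 + 123 = 255) plus the double crossovers (28).
RF(br–h) = (255 + 28) / 1500 = 283/1500 = 0.1887 → 18.9 cM.

18.9 cM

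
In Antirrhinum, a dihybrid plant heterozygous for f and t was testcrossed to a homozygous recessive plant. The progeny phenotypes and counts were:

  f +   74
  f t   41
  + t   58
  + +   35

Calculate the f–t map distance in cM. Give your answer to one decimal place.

The two most frequent classes, + t (58) and f + (74), are the parental types, so the F1 was + t / f +.
The recombinant classes are + + and f t: 35 + 41 = 76.
Recombination frequency = 76/208 = 0.3654 ≈ 36.5%, i.e. 36.5 cM.

36.5 cM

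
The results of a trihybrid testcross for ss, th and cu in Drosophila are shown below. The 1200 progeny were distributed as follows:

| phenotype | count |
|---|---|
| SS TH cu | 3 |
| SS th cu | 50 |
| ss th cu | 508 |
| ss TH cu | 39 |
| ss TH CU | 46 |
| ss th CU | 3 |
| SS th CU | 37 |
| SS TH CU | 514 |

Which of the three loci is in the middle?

The two most frequent reciprocal classes, SS TH CU and ss th cu, are the parental types, so the F1 was SS TH CU / ss th cu.
The two rarest classes, SS TH cu and ss th CU, are the double crossovers. Comparing them with the parentals, only the cu allele has switched, so cu is the middle locus and the order is ss – cu – th.

cu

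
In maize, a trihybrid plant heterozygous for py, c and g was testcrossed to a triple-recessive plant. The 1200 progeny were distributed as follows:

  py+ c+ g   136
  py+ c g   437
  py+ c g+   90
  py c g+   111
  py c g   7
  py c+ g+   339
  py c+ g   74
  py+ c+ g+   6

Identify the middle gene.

The two most frequent reciprocal classes, py+ c g and py c+ g+, are the parental types, so the F1 was py+ c g / py c+ g+.
The two rarest classes, py c g and py+ c+ g+, are the double crossovers. Comparing them with the parentals, only the py allele has switched, so py is the middle locus and the order is c – py – g.

py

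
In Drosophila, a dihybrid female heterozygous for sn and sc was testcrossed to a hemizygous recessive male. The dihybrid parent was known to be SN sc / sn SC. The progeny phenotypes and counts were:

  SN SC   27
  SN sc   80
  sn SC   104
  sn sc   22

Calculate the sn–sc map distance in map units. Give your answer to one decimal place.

The recombinant classes are SN SC and sn sc: 27 + 22 = 49.
Recombination frequency = 49/233 = 0.2103 ≈ 21.0%, i.e. 21.0 map units.

21.0 map units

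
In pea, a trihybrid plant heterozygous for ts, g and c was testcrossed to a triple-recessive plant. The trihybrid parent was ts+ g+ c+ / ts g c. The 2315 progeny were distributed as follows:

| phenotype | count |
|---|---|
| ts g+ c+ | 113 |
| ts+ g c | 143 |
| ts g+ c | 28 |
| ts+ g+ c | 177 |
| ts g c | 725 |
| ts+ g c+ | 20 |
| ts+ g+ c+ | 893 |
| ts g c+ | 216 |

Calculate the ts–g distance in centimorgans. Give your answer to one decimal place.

The two rarest classes, ts+ g c+ and ts g+ c, are the double crossovers. Comparing them with the parentals, only the g allele has switched, so g is the middle locus and the order is c – g – ts.
Crossovers in the g–ts interval produce the single-crossover classes ts g+ c+ and ts+ g c (113 + 143 = 256) plus the double crossovers (48).
RF(g–ts) = (256 + 48) / 2315 = 304/2315 = 0.1313 → 13.1 centimorgans.

13.1 centimorgans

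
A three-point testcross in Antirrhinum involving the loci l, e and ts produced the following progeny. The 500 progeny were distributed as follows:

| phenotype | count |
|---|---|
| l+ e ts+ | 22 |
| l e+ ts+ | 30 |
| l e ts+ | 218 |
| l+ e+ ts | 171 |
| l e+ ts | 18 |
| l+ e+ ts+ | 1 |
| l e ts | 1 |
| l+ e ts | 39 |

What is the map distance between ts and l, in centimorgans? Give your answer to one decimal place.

The two most frequent reciprocal classes, l+ e+ ts and l e ts+, are the parental types, so the F1 was l+ e+ ts / l e ts+.
The two rarest classes, l+ e+ ts+ and l e ts, are the double crossovers. Comparing them with the parentals, only the ts allele has switched, so ts is the middle locus and the order is l – ts – e.
Crossovers in the l–ts interval produce the single-crossover classes l e+ ts and l+ e ts+ (18 + 22 = 40) plus the double crossovers (2).
RF(l–ts) = (40 + 2) / 500 = 42/500 = 0.0840 → 8.4 centimorgans.

8.4 centimorgans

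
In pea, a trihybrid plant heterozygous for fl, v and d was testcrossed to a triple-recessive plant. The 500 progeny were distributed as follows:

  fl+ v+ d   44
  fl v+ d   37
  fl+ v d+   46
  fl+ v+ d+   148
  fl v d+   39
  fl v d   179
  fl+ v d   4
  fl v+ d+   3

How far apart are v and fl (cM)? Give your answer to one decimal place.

The two most frequent reciprocal classes, fl v d and fl+ v+ d+, are the parental types, so the F1 was fl v d / fl+ v+ d+.
The two rarest classes, fl+ v d and fl v+ d+, are the double crossovers. Comparing them with the parentals, only the fl allele has switched, so fl is the middle locus and the order is v – fl – d.
Crossovers in the v–fl interval produce the single-crossover classes fl v+ d and fl+ v d+ (37 + 46 = 83) plus the double crossovers (7).
RF(v–fl) = (83 + 7) / 500 = 90/500 = 0.1800 → 18.0 cM.

18.0 cM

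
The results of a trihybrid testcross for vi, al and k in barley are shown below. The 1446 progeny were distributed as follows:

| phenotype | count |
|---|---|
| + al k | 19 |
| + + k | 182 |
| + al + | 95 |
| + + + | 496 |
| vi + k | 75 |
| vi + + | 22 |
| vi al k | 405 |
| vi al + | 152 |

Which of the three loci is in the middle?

vi

The two most frequent reciprocal classes, + + + and vi al k, are the parental types, so the F1 was + + + / vi al k.
The two rarest classes, vi + + and + al k, are the double crossovers. Comparing them with the parentals, only the vi allele has switched, so vi is the middle locus and the order is k – vi – al.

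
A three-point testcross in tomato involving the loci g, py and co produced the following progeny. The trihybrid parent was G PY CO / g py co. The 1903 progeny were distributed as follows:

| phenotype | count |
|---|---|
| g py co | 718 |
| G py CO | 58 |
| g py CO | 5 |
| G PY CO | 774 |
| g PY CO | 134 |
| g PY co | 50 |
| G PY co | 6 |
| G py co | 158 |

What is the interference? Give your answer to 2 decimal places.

The two rarest classes, G PY co and g py CO, are the double crossovers. Comparing them with the parentals, only the co allele has switched, so co is the middle locus and the order is py – co – g.
py–co: (108 + 11)/1903 = 0.0625; co–g: (292 + 11)/1903 = 0.1592.
Expected DCO frequency = 0.0625 × 0.1592 ≈ 0.00995; observed = 11/1903 ≈ 0.00578.
Coefficient of coincidence = 0.00578/0.00995 ≈ 0.58; interference = 1 − 0.58 = 0.42.

0.42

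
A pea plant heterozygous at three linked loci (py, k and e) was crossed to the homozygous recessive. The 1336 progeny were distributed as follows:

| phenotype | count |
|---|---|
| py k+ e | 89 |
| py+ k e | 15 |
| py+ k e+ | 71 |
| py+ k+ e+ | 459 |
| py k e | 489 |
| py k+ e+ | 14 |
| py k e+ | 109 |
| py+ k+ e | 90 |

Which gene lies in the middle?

py

The two most frequent reciprocal classes, py k e and py+ k+ e+, are the parental types, so the F1 was py k e / py+ k+ e+.
The two rarest classes, py+ k e and py k+ e+, are the double crossovers. Comparing them with the parentals, only the py allele has switched, so py is the middle locus and the order is e – py – k.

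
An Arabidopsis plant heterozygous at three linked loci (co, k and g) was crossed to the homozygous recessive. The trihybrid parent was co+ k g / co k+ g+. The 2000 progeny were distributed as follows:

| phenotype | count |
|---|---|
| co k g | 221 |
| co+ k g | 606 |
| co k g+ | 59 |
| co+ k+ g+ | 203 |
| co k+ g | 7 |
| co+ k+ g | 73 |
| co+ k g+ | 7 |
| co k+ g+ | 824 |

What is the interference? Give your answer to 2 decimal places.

0.56

The two rarest classes, co+ k g+ and co k+ g, are the double crossovers. Comparing them with the parentals, only the g allele has switched, so g is the middle locus and the order is k – g – co.
k–g: (132 + 14)/2000 = 0.0730; g–co: (424 + 14)/2000 = 0.2190.
Expected DCO frequency = 0.0730 × 0.2190 ≈ 0.01599; observed = 14/2000 ≈ 0.00700.
Coefficient of coincidence = 0.00700/0.01599 ≈ 0.44; interference = 1 − 0.44 = 0.56.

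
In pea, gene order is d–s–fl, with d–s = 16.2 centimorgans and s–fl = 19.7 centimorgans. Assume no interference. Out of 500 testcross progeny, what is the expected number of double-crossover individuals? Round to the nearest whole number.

16

Map distances give recombination frequencies of 0.162 and 0.197 for the two intervals.
With no interference, expected double-crossover frequency = 0.162 × 0.197 = 0.03191.
Expected number = 0.03191 × 500 = 15.96 ≈ 16.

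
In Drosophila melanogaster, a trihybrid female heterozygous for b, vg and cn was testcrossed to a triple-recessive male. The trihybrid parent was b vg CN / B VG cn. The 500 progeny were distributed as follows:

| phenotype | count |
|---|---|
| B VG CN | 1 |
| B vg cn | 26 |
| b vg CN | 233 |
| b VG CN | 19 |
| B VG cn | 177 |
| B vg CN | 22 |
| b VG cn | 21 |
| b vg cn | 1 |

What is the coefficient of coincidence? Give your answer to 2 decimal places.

The two rarest classes, b vg cn and B VG CN, are the double crossovers. Comparing them with the parentals, only the cn allele has switched, so cn is the middle locus and the order is b – cn – vg.
b–cn: (43 + 2)/500 = 0.0900; cn–vg: (45 + 2)/500 = 0.0940.
Expected DCO frequency = 0.0900 × 0.0940 ≈ 0.00846; observed = 2/500 ≈ 0.00400.
Coefficient of coincidence = 0.00400/0.00846 ≈ 0.47.

0.47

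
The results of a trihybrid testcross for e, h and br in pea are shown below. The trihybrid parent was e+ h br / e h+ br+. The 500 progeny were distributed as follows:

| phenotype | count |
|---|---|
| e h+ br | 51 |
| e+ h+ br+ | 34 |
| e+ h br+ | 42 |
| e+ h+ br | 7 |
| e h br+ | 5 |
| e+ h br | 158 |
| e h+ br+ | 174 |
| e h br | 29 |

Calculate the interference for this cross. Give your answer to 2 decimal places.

0.24

The two rarest classes, e+ h+ br and e h br+, are the double crossovers. Comparing them with the parentals, only the h allele has switched, so h is the middle locus and the order is br – h – e.
br–h: (93 + 12)/500 = 0.2100; h–e: (63 + 12)/500 = 0.1500.
Expected DCO frequency = 0.2100 × 0.1500 ≈ 0.03150; observed = 12/500 ≈ 0.02400.
Coefficient of coincidence = 0.02400/0.03150 ≈ 0.76; interference = 1 − 0.76 = 0.24.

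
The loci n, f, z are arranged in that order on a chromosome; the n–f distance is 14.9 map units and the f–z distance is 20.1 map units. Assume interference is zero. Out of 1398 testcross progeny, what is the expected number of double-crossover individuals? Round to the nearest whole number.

Map distances give recombination frequencies of 0.149 and 0.201 for the two intervals.
With no interference, expected double-crossover frequency = 0.149 × 0.201 = 0.02995.
Expected number = 0.02995 × 1398 = 41.87 ≈ 42.

42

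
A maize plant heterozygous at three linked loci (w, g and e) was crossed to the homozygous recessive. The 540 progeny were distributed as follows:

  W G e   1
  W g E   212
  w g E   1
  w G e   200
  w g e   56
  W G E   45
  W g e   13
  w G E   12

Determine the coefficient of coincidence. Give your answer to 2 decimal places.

The two most frequent reciprocal classes, w G e and W g E, are the parental types, so the F1 was w G e / W g E.
The two rarest classes, W G e and w g E, are the double crossovers. Comparing them with the parentals, only the w allele has switched, so w is the middle locus and the order is e – w – g.
e–w: (25 + 2)/540 = 0.0500; w–g: (101 + 2)/540 = 0.1907.
Expected DCO frequency = 0.0500 × 0.1907 ≈ 0.00954; observed = 2/540 ≈ 0.00370.
Coefficient of coincidence = 0.00370/0.00954 ≈ 0.39.

0.39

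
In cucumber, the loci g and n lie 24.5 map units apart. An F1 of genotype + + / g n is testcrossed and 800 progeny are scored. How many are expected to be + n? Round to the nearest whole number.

98

A map distance of 24.5 map units corresponds to a recombination frequency of 0.245.
The F1 is + + / g n, so + n is a recombinant gamete class with expected frequency r/2 = 0.245/2 = 0.1225.
Expected number = 0.1225 × 800 = 98.00 ≈ 98.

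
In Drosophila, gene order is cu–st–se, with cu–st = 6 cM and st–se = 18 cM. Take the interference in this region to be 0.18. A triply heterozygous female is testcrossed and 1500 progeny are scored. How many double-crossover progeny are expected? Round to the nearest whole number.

Map distances give recombination frequencies of 0.060 and 0.180 for the two intervals.
With interference 0.18 (so coincidence = 0.82), expected double-crossover frequency = 0.060 × 0.180 × 0.82 = 0.00886.
Expected number = 0.00886 × 1500 = 13.28 ≈ 13.

13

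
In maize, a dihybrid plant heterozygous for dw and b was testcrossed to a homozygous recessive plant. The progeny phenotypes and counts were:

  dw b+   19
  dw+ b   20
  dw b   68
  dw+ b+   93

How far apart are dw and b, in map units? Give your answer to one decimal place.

19.5 map units

The two most frequent classes, dw+ b+ (93) and dw b (68), are the parental types, so the F1 was dw+ b+ / dw b.
The recombinant classes are dw+ b and dw b+: 20 + 19 = 39.
Recombination frequency = 39/200 = 0.1950 ≈ 19.5%, i.e. 19.5 map units.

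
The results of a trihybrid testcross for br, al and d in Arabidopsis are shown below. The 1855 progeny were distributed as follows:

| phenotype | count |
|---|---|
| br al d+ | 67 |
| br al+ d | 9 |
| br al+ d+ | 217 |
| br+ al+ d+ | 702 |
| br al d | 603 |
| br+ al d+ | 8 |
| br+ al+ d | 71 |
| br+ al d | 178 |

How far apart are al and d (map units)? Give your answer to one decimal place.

The two most frequent reciprocal classes, br al d and br+ al+ d+, are the parental types, so the F1 was br al d / br+ al+ d+.
The two rarest classes, br al+ d and br+ al d+, are the double crossovers. Comparing them with the parentals, only the al allele has switched, so al is the middle locus and the order is d – al – br.
Crossovers in the d–al interval produce the single-crossover classes br al d+ and br+ al+ d (67 + 71 = 138) plus the double crossovers (17).
RF(d–al) = (138 + 17) / 1855 = 155/1855 = 0.0836 → 8.4 map units.

8.4 map units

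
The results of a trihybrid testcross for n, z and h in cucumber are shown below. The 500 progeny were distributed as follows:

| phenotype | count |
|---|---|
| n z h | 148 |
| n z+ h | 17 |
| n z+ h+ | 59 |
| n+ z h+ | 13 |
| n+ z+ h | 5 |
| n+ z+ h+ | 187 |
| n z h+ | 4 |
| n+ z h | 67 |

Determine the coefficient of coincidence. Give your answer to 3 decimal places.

0.855

The two most frequent reciprocal classes, n z h and n+ z+ h+, are the parental types, so the F1 was n z h / n+ z+ h+.
The two rarest classes, n z h+ and n+ z+ h, are the double crossovers. Comparing them with the parentals, only the h allele has switched, so h is the middle locus and the order is n – h – z.
n–h: (126 + 9)/500 = 0.2700; h–z: (30 + 9)/500 = 0.0780.
Expected DCO frequency = 0.2700 × 0.0780 ≈ 0.02106; observed = 9/500 ≈ 0.01800.
Coefficient of coincidence = 0.01800/0.02106 ≈ 0.855.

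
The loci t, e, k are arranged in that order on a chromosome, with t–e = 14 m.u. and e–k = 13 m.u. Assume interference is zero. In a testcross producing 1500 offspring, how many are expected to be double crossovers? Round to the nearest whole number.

27

Map distances give recombination frequencies of 0.140 and 0.130 for the two intervals.
With no interference, expected double-crossover frequency = 0.140 × 0.130 = 0.01820.
Expected number = 0.01820 × 1500 = 27.30 ≈ 27.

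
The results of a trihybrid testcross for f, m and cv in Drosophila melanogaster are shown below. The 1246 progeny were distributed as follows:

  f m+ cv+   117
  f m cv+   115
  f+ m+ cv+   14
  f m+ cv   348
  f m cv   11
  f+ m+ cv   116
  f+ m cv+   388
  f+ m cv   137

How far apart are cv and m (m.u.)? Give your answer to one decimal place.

The two most frequent reciprocal classes, f m+ cv and f+ m cv+, are the parental types, so the F1 was f m+ cv / f+ m cv+.
The two rarest classes, f m cv and f+ m+ cv+, are the double crossovers. Comparing them with the parentals, only the m allele has switched, so m is the middle locus and the order is cv – m – f.
Crossovers in the cv–m interval produce the single-crossover classes f m+ cv+ and f+ m cv (117 + 137 = 254) plus the double crossovers (25).
RF(cv–m) = (254 + 25) / 1246 = 279/1246 = 0.2239 → 22.4 m.u.

22.4 m.u.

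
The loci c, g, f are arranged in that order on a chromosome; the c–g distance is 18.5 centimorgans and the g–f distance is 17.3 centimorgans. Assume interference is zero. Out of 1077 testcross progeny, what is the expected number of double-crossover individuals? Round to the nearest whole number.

34

Map distances give recombination frequencies of 0.185 and 0.173 for the two intervals.
With no interference, expected double-crossover frequency = 0.185 × 0.173 = 0.03201.
Expected number = 0.03201 × 1077 = 34.47 ≈ 34.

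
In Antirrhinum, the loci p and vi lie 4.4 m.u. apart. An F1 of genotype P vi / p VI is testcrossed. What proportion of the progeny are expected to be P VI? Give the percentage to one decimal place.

A map distance of 4.4 m.u. corresponds to a recombination frequency of 0.044.
The F1 is P vi / p VI, so P VI is a recombinant gamete class with expected frequency r/2 = 0.044/2 = 0.0220.
That is 0.0220 = 2.2% of the progeny.

2.2%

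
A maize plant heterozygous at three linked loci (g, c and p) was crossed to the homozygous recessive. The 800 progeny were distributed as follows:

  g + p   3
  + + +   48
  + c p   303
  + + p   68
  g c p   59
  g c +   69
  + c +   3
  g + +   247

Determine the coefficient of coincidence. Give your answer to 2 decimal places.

0.30

The two most frequent reciprocal classes, + c p and g + +, are the parental types, so the F1 was + c p / g + +.
The two rarest classes, + c + and g + p, are the double crossovers. Comparing them with the parentals, only the p allele has switched, so p is the middle locus and the order is g – p – c.
g–p: (107 + 6)/800 = 0.1412; p–c: (137 + 6)/800 = 0.1787.
Expected DCO frequency = 0.1412 × 0.1787 ≈ 0.02523; observed = 6/800 ≈ 0.00750.
Coefficient of coincidence = 0.00750/0.02523 ≈ 0.30.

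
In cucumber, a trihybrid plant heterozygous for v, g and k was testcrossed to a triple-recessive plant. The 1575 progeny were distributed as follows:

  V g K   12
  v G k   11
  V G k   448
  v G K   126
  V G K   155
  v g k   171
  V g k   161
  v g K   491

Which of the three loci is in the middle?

The two most frequent reciprocal classes, V G k and v g K, are the parental types, so the F1 was V G k / v g K.
The two rarest classes, v G k and V g K, are the double crossovers. Comparing them with the parentals, only the v allele has switched, so v is the middle locus and the order is g – v – k.

v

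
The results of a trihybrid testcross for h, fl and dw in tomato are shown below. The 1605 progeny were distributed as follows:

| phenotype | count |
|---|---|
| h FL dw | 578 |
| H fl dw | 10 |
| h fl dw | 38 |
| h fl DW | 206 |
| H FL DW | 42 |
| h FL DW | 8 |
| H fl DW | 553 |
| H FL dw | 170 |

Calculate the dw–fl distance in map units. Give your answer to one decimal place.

The two most frequent reciprocal classes, h FL dw and H fl DW, are the parental types, so the F1 was h FL dw / H fl DW.
The two rarest classes, h FL DW and H fl dw, are the double crossovers. Comparing them with the parentals, only the dw allele has switched, so dw is the middle locus and the order is h – dw – fl.
Crossovers in the dw–fl interval produce the single-crossover classes h fl dw and H FL DW (38 + 42 = 80) plus the double crossovers (18).
RF(dw–fl) = (80 + 18) / 1605 = 98/1605 = 0.0611 → 6.1 map units.

6.1 map units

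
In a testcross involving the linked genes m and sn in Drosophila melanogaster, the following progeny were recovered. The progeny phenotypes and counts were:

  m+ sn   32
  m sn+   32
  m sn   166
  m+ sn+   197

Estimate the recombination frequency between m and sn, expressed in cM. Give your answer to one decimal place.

The two most frequent classes, m+ sn+ (197) and m sn (166), are the parental types, so the F1 was m+ sn+ / m sn.
The recombinant classes are m+ sn and m sn+: 32 + 32 = 64.
Recombination frequency = 64/427 = 0.1499 ≈ 15.0%, i.e. 15.0 cM.

15.0 cM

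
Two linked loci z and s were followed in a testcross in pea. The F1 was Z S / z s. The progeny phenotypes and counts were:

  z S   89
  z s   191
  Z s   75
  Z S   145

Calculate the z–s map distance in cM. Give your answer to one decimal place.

The recombinant classes are Z s and z S: 75 + 89 = 164.
Recombination frequency = 164/500 = 0.3280 ≈ 32.8%, i.e. 32.8 cM.

32.8 cM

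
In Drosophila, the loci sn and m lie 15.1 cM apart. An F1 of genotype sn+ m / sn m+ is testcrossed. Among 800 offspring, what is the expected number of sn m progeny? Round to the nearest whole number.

A map distance of 15.1 cM corresponds to a recombination frequency of 0.151.
The F1 is sn+ m / sn m+, so sn m is a recombinant gamete class with expected frequency r/2 = 0.151/2 = 0.0755.
Expected number = 0.0755 × 800 = 60.40 ≈ 60.

60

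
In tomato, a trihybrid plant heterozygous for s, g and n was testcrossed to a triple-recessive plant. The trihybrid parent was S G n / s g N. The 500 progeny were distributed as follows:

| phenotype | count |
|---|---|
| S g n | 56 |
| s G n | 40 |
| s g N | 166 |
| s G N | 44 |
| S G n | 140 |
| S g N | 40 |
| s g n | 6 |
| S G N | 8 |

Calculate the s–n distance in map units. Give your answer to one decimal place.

The two rarest classes, S G N and s g n, are the double crossovers. Comparing them with the parentals, only the n allele has switched, so n is the middle locus and the order is s – n – g.
Crossovers in the s–n interval produce the single-crossover classes s G n and S g N (40 + 40 = 80) plus the double crossovers (14).
RF(s–n) = (80 + 14) / 500 = 94/500 = 0.1880 → 18.8 map units.

18.8 map units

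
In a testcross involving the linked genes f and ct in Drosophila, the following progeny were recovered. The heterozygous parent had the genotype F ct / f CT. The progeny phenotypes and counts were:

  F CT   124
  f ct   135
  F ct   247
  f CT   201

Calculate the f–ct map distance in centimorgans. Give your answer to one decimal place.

The recombinant classes are F CT and f ct: 124 + 135 = 259.
Recombination frequency = 259/707 = 0.3663 ≈ 36.6%, i.e. 36.6 centimorgans.

36.6 centimorgans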